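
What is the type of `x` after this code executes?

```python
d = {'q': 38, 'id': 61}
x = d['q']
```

Accessing dict[str, int] with str key returns int

int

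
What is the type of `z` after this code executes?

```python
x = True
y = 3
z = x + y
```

bool + int = int (bool is subclass of int)

int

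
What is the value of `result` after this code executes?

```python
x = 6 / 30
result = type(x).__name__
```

x is float; result = 'float'

'float'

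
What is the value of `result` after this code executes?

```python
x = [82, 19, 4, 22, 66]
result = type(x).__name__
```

x is list; result = 'list'

'list'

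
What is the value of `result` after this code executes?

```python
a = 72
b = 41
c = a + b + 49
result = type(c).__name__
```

a is int; b is int; c is int; result = 'int'

'int'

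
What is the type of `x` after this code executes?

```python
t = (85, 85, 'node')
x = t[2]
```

Index 2 of tuple is a str literal

str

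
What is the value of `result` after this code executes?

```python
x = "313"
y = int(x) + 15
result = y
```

x = '313'; y = 328; result = 328

328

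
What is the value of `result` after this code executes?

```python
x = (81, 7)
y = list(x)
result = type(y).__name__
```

x is tuple; y is list; result = 'list'

'list'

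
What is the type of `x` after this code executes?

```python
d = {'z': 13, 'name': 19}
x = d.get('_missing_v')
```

dict.get() returns None when key not found

NoneType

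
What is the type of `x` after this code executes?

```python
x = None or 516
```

'or' with None returns the other truthy value

int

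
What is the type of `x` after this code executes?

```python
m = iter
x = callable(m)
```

callable() returns bool

bool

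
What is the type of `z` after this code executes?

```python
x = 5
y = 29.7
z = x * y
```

int * float = float

float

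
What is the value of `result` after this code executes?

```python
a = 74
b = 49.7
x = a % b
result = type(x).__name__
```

a is int; b is float; x is float; result = 'float'

'float'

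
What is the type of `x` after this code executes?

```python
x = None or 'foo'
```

'or' with None returns the other truthy value (str)

str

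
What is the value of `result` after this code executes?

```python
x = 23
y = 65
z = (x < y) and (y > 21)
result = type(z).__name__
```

x is int; y is int; z is bool; result = 'bool'

'bool'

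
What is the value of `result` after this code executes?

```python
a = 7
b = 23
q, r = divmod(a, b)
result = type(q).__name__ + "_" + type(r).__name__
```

a is int; b is int; q is int; r is int; result = 'int_int'

'int_int'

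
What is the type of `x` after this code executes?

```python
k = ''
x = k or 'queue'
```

'or' returns first truthy value (str)

str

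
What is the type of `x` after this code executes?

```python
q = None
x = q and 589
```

'and' returns first falsy value (None)

NoneType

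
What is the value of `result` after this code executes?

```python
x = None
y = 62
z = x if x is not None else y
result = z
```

x = None; y = 62; z = 62; result = 62

62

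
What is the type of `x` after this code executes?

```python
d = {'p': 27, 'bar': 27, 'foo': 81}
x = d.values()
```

.values() returns dict_values view

dict_values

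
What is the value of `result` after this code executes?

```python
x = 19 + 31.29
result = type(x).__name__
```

x is float; result = 'float'

'float'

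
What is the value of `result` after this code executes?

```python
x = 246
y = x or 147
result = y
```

x = 246; y = 246; result = 246

246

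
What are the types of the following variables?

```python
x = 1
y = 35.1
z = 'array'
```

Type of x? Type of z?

x is assigned a bare integer (no decimal point), so it is an int; z is assigned a quoted string literal, so it is a str

int, str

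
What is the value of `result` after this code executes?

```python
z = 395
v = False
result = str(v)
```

z = 395; v = False; result = 'False'

'False'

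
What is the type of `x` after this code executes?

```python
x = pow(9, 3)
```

pow(int, int) returns int

int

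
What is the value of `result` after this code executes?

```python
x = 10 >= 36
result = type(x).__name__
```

x is bool; result = 'bool'

'bool'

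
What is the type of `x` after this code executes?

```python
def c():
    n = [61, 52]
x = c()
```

Function without return returns None

NoneType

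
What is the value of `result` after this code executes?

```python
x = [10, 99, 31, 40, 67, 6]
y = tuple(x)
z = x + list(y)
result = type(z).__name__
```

x is list; y is tuple; z is list; result = 'list'

'list'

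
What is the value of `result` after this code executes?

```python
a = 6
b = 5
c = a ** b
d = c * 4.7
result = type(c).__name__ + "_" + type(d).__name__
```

a is int; b is int; c is int; d is float; result = 'int_float'

'int_float'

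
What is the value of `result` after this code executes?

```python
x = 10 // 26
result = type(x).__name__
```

x is int; result = 'int'

'int'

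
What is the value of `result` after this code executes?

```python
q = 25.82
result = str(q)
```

q = 25.82; result = '25.82'

'25.82'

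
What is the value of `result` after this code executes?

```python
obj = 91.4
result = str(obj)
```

obj = 91.4; result = '91.4'

'91.4'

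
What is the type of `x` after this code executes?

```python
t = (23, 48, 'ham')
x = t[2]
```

Index 2 of tuple is a str literal

str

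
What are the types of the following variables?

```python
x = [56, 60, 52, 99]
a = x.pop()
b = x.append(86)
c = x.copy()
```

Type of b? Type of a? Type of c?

append() returns None; pop() returns element; copy() returns list

NoneType, int, list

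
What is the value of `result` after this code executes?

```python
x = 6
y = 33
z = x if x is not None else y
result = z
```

x = 6; y = 33; z = 6; result = 6

6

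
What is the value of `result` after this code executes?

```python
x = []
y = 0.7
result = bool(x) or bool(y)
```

x = []; y = 0.7; result = True

True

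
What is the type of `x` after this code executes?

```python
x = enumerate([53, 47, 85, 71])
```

enumerate() returns an enumerate object

enumerate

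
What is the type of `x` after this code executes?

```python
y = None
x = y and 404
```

'and' returns first falsy value (None)

NoneType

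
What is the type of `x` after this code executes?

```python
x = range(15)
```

range() returns a range object

range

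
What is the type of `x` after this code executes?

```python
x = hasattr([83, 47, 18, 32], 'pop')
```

hasattr() returns bool

bool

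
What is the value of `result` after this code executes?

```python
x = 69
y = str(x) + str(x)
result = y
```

x = 69; y = '6969'; result = '6969'

'6969'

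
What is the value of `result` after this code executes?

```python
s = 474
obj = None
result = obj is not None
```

s = 474; obj = None; result = False

False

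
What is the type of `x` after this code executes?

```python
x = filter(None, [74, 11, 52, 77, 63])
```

filter() returns a filter object

filter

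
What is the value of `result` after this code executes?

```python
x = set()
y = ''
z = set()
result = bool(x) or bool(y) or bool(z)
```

x = set(); y = ''; z = set(); result = False

False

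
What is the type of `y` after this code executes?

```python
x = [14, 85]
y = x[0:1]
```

Slicing a list returns a list

list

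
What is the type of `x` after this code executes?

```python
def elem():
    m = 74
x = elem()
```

Function without return returns None

NoneType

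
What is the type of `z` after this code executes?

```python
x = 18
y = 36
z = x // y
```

int // int = int

int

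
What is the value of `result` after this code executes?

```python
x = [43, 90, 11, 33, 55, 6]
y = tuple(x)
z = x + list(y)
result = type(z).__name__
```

x is list; y is tuple; z is list; result = 'list'

'list'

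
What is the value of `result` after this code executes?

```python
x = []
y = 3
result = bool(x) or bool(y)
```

x = []; y = 3; result = True

True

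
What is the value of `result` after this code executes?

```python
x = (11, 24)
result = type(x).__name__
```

x is tuple; result = 'tuple'

'tuple'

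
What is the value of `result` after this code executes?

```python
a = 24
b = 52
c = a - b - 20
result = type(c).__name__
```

a is int; b is int; c is int; result = 'int'

'int'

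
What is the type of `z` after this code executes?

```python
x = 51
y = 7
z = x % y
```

int % int = int

int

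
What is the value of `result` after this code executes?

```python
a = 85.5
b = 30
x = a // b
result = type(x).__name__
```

a is float; b is int; x is float; result = 'float'

'float'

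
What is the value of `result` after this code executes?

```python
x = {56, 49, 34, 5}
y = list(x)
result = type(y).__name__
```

x is set; y is list; result = 'list'

'list'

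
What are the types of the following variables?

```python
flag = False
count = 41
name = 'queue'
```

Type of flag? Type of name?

flag is assigned the constant False, which has type bool; name is assigned a quoted string literal, so it is a str

bool, str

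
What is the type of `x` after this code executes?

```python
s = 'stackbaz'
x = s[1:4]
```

Slicing a str returns str

str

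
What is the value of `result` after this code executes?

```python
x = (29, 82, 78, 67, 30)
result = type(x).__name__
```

x is tuple; result = 'tuple'

'tuple'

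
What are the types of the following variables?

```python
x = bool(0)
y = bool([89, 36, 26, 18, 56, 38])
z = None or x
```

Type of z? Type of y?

None or bool returns the bool; bool() returns bool

bool, bool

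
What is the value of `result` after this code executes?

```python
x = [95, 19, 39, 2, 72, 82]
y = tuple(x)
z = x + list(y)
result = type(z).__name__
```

x is list; y is tuple; z is list; result = 'list'

'list'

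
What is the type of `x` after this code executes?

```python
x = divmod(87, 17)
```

divmod() returns tuple of (quotient, remainder)

tuple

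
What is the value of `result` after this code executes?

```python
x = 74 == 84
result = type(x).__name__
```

x is bool; result = 'bool'

'bool'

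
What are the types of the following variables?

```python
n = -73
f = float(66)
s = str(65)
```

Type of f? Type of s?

f is assigned the result of calling float(), which returns a float; s is assigned the result of calling str(), which returns a str

float, str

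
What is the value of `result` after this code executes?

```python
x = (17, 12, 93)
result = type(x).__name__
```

x is tuple; result = 'tuple'

'tuple'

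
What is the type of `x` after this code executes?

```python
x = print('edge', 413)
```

print() returns None

NoneType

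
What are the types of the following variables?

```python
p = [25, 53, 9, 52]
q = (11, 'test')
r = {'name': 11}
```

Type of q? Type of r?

q is assigned a tuple (parenthesized, comma-separated values); r is assigned a dict literal ({key: value})

tuple, dict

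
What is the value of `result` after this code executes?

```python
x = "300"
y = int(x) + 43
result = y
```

x = '300'; y = 343; result = 343

343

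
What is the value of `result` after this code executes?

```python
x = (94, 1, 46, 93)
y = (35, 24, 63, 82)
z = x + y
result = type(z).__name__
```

x is tuple; y is tuple; z is tuple; result = 'tuple'

'tuple'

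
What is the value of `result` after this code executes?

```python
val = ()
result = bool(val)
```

val = (); result = False

False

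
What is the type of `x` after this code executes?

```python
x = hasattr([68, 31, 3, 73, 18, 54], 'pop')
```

hasattr() returns bool

bool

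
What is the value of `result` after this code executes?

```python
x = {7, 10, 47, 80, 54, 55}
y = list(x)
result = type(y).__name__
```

x is set; y is list; result = 'list'

'list'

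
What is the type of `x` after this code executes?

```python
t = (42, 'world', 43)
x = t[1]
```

Index 1 of tuple is a str literal

str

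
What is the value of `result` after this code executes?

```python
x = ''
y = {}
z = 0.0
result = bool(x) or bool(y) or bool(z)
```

x = ''; y = {}; z = 0.0; result = False

False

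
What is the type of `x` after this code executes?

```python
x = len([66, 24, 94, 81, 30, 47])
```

len() always returns int

int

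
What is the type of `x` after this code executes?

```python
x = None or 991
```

'or' with None returns the other truthy value

int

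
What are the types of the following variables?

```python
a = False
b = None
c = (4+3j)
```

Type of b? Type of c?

b is assigned None, whose type is NoneType; c is assigned (4+3j), an int plus an imaginary literal (j suffix), which evaluates to complex

NoneType, complex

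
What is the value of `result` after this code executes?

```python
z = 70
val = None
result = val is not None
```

z = 70; val = None; result = False

False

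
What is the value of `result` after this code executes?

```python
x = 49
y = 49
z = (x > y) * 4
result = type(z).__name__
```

x is int; y is int; z is int; result = 'int'

'int'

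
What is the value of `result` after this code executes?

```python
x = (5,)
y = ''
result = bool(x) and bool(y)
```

x = (5,); y = ''; result = False

False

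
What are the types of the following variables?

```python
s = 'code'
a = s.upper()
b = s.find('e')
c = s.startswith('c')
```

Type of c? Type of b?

startswith() returns bool; find() returns int

bool, int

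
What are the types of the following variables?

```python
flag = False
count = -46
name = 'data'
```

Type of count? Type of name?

count is assigned a bare integer (no decimal point), so it is an int; name is assigned a quoted string literal, so it is a str

int, str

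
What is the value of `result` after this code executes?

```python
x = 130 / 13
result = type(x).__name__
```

x is float; result = 'float'

'float'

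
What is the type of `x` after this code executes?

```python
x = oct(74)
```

oct() returns str representation

str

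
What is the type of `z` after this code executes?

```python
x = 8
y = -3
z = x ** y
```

int ** negative = float

float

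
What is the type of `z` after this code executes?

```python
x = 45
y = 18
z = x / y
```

int / int = float

float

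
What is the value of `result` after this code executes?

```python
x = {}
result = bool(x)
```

x = {}; result = False

False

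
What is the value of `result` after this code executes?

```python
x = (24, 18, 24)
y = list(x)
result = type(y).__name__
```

x is tuple; y is list; result = 'list'

'list'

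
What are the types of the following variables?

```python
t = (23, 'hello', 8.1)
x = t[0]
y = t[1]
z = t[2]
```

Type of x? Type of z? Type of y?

tuple[0] is int; tuple[2] is float; tuple[1] is str

int, float, str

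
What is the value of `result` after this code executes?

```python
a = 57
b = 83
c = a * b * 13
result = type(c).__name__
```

a is int; b is int; c is int; result = 'int'

'int'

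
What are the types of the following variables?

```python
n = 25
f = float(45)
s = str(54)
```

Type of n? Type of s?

n is assigned a bare integer (no decimal point), so it is an int; s is assigned the result of calling str(), which returns a str

int, str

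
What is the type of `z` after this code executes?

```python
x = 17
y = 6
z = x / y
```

int / int = float

float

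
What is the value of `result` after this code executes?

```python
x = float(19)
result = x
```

x = 19.0; result = 19.0

19.0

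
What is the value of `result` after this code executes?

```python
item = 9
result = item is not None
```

item = 9; result = True

True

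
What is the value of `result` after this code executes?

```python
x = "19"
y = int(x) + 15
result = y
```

x = '19'; y = 34; result = 34

34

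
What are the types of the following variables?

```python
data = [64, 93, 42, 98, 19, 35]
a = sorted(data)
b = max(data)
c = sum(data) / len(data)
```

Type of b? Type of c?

max of ints returns int; int / int = float

int, float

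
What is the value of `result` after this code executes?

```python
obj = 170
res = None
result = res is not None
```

obj = 170; res = None; result = False

False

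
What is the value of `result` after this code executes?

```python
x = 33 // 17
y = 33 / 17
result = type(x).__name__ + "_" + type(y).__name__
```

x is int; y is float; result = 'int_float'

'int_float'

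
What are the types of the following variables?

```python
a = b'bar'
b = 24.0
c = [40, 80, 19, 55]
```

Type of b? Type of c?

b is assigned a number with a decimal point, so it is a float; c is assigned a list literal (square brackets)

float, list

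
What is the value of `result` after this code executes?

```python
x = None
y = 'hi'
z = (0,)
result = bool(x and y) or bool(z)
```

x = None; y = 'hi'; z = (0,); result = True

True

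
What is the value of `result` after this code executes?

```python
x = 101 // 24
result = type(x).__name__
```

x is int; result = 'int'

'int'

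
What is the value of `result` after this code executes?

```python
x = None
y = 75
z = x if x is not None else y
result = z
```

x = None; y = 75; z = 75; result = 75

75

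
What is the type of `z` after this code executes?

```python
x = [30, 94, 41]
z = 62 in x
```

'in' operator returns bool

bool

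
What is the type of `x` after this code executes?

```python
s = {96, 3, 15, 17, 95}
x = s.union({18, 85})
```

set.union() returns a new set

set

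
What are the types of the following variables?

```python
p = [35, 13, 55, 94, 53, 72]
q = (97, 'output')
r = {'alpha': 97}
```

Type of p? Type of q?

p is assigned a list literal (square brackets); q is assigned a tuple (parenthesized, comma-separated values)

list, tuple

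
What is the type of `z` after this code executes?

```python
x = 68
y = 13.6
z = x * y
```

int * float = float

float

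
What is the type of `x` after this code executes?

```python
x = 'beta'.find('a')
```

str.find() returns int index

int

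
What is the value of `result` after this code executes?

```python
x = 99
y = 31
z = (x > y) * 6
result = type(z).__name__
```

x is int; y is int; z is int; result = 'int'

'int'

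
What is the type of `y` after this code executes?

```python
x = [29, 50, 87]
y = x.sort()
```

list.sort() returns None (mutates in place)

NoneType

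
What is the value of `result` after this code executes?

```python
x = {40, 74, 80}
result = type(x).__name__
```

x is set; result = 'set'

'set'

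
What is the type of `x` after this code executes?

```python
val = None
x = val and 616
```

'and' returns first falsy value (None)

NoneType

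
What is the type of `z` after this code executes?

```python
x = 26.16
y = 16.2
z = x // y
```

float // float = float

float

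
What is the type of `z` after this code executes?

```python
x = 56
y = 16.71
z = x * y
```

int * float = float

float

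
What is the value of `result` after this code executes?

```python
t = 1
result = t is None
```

t = 1; result = False

False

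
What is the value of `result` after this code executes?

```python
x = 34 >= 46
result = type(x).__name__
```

x is bool; result = 'bool'

'bool'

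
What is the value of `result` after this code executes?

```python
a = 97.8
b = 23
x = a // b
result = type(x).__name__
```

a is float; b is int; x is float; result = 'float'

'float'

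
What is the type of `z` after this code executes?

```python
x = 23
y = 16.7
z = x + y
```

int + float = float

float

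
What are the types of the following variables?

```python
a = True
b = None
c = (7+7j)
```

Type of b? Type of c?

b is assigned None, whose type is NoneType; c is assigned (7+7j), an int plus an imaginary literal (j suffix), which evaluates to complex

NoneType, complex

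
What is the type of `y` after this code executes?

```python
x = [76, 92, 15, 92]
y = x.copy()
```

list.copy() returns list

list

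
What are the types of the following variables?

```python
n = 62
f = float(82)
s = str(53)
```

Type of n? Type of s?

n is assigned a bare integer (no decimal point), so it is an int; s is assigned the result of calling str(), which returns a str

int, str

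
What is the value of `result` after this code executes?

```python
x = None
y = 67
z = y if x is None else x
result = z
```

x = None; y = 67; z = 67; result = 67

67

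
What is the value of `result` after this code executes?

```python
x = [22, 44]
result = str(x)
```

x = [22, 44]; result = '[22, 44]'

'[22, 44]'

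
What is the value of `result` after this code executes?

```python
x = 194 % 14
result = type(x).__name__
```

x is int; result = 'int'

'int'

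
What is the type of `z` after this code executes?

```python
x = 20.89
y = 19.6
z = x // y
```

float // float = float

float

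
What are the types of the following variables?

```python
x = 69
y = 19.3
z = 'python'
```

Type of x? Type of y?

x is assigned a bare integer (no decimal point), so it is an int; y is assigned a number with a decimal point, so it is a float

int, float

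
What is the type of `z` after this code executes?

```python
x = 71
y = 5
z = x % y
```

int % int = int

int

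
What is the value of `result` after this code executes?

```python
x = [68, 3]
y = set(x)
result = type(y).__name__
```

x is list; y is set; result = 'set'

'set'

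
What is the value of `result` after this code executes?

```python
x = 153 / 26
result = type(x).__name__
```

x is float; result = 'float'

'float'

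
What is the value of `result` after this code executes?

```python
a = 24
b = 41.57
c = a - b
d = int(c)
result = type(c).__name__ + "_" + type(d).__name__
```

a is int; b is float; c is float; d is int; result = 'float_int'

'float_int'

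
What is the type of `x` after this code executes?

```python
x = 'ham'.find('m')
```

str.find() returns int index

int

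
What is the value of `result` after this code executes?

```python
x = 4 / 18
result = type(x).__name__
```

x is float; result = 'float'

'float'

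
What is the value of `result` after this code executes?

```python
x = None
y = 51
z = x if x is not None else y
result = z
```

x = None; y = 51; z = 51; result = 51

51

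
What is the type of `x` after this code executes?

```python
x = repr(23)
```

repr() returns str

str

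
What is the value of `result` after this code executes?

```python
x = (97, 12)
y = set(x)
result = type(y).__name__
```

x is tuple; y is set; result = 'set'

'set'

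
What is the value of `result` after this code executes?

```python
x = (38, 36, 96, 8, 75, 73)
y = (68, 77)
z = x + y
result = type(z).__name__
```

x is tuple; y is tuple; z is tuple; result = 'tuple'

'tuple'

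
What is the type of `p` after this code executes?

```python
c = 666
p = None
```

None has type NoneType

NoneType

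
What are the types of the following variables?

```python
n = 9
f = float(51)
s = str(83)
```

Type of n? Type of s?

n is assigned a bare integer (no decimal point), so it is an int; s is assigned the result of calling str(), which returns a str

int, str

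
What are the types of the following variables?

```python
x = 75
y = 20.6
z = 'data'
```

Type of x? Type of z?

x is assigned a bare integer (no decimal point), so it is an int; z is assigned a quoted string literal, so it is a str

int, str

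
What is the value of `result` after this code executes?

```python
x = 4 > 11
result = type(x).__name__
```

x is bool; result = 'bool'

'bool'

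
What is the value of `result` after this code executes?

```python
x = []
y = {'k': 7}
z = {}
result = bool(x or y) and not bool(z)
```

x = []; y = {'k': 7}; z = {}; result = True

True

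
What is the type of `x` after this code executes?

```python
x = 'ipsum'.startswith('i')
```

str.startswith() returns bool

bool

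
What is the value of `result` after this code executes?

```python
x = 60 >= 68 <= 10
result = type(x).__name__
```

x is bool; result = 'bool'

'bool'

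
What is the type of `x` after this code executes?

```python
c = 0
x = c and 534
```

'and' returns first falsy value (0 is int)

int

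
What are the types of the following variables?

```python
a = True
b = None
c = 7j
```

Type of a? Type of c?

a is assigned the constant True, which has type bool; c is assigned 7j, an imaginary literal (j suffix), which has type complex

bool, complex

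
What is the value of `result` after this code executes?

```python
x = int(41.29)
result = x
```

x = 41; result = 41

41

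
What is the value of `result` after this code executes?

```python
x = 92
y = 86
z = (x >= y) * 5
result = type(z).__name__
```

x is int; y is int; z is int; result = 'int'

'int'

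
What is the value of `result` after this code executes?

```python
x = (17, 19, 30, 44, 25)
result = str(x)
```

x = (17, 19, 30, 44, 25); result = '(17, 19, 30, 44, 25)'

'(17, 19, 30, 44, 25)'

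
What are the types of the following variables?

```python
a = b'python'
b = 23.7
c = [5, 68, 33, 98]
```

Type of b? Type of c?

b is assigned a number with a decimal point, so it is a float; c is assigned a list literal (square brackets)

float, list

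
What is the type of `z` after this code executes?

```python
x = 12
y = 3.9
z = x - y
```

int - float = float

float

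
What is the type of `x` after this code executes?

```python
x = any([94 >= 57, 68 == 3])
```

any() returns bool

bool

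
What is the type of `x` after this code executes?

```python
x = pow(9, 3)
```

pow(int, int) returns int

int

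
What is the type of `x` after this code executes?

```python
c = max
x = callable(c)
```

callable() returns bool

bool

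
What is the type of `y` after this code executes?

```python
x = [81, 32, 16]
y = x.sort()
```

list.sort() returns None (mutates in place)

NoneType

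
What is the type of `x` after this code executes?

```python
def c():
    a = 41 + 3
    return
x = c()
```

Bare return returns None

NoneType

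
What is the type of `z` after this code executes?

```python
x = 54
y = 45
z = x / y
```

int / int = float

float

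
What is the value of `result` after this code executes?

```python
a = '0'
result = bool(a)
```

a = '0'; result = True

True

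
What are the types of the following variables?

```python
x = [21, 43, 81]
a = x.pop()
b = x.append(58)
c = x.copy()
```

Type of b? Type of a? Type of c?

append() returns None; pop() returns element; copy() returns list

NoneType, int, list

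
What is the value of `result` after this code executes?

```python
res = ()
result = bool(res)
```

res = (); result = False

False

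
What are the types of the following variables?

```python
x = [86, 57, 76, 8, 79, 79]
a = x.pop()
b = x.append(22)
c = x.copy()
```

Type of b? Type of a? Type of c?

append() returns None; pop() returns element; copy() returns list

NoneType, int, list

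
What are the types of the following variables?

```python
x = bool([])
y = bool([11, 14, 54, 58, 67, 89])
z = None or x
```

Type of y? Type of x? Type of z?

bool() returns bool; bool() returns bool; None or bool returns the bool

bool, bool, bool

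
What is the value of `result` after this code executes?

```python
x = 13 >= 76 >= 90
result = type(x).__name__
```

x is bool; result = 'bool'

'bool'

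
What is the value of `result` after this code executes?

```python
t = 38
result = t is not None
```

t = 38; result = True

True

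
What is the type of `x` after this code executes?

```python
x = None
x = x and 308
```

'and' returns first falsy value (None)

NoneType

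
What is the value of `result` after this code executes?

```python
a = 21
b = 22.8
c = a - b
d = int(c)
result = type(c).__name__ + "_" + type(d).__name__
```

a is int; b is float; c is float; d is int; result = 'float_int'

'float_int'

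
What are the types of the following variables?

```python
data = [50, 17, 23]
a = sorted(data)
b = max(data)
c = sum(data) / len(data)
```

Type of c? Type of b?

int / int = float; max of ints returns int

float, int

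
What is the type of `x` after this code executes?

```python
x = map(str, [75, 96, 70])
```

map() returns a map object

map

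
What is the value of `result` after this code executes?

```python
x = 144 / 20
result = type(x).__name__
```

x is float; result = 'float'

'float'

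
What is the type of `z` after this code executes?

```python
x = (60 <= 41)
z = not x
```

'not' returns bool

bool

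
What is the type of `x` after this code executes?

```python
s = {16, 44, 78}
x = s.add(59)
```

set.add() returns None (mutates in place)

NoneType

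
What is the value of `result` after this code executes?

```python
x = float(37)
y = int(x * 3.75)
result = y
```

x = 37.0; y = 138; result = 138

138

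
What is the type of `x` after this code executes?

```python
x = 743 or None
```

'or' returns first truthy value

int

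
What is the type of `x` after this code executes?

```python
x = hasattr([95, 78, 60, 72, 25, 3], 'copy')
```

hasattr() returns bool

bool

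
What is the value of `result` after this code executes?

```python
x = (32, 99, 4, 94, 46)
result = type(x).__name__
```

x is tuple; result = 'tuple'

'tuple'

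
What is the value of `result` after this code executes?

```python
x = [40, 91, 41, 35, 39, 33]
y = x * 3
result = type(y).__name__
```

x is list; y is list; result = 'list'

'list'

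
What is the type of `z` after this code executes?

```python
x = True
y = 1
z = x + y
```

bool + int = int (bool is subclass of int)

int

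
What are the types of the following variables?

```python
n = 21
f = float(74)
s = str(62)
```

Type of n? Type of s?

n is assigned a bare integer (no decimal point), so it is an int; s is assigned the result of calling str(), which returns a str

int, str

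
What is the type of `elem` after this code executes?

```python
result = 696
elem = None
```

None has type NoneType

NoneType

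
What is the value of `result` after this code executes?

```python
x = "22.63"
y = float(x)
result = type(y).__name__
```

x is str; y is float; result = 'float'

'float'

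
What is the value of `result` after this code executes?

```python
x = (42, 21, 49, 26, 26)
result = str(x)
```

x = (42, 21, 49, 26, 26); result = '(42, 21, 49, 26, 26)'

'(42, 21, 49, 26, 26)'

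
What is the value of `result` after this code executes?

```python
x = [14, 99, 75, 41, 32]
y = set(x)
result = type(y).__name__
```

x is list; y is set; result = 'set'

'set'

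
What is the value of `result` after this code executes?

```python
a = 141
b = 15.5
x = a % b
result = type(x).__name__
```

a is int; b is float; x is float; result = 'float'

'float'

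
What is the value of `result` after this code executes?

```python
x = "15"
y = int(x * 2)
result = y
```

x = '15'; y = 1515; result = 1515

1515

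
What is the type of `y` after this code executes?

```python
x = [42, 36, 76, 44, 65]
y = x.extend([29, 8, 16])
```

list.extend() returns None

NoneType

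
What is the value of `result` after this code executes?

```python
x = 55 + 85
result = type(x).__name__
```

x is int; result = 'int'

'int'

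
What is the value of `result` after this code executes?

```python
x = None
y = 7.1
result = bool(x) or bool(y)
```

x = None; y = 7.1; result = True

True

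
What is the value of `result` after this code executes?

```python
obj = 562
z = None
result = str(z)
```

obj = 562; z = None; result = 'None'

'None'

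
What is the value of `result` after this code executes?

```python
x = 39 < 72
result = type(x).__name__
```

x is bool; result = 'bool'

'bool'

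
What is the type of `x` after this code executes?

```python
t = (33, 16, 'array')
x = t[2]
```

Index 2 of tuple is a str literal

str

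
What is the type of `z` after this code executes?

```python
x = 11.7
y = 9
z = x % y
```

float % int = float

float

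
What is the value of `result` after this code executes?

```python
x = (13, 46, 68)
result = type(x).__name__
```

x is tuple; result = 'tuple'

'tuple'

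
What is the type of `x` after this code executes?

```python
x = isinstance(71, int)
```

isinstance() returns bool

bool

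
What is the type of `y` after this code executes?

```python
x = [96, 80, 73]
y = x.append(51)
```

list.append() returns None (mutates in place)

NoneType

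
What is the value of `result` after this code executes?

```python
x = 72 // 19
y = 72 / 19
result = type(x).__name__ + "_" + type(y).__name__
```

x is int; y is float; result = 'int_float'

'int_float'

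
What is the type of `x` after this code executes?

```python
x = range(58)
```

range() returns a range object

range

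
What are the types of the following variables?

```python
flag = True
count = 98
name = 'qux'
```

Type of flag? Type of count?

flag is assigned the constant True, which has type bool; count is assigned a bare integer (no decimal point), so it is an int

bool, int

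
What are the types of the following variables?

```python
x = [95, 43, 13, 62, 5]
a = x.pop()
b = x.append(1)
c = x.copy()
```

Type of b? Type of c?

append() returns None; copy() returns list

NoneType, list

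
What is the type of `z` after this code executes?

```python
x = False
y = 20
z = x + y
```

bool + int = int (bool is subclass of int)

int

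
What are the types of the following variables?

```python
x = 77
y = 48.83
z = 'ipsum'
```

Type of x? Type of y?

x is assigned a bare integer (no decimal point), so it is an int; y is assigned a number with a decimal point, so it is a float

int, float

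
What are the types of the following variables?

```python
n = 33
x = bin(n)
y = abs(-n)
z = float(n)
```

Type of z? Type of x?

float() returns float; bin() returns str

float, str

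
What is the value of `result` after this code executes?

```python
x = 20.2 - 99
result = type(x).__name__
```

x is float; result = 'float'

'float'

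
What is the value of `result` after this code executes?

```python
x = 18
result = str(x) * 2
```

x = 18; result = '1818'

'1818'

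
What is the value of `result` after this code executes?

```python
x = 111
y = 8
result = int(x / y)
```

x = 111; y = 8; result = 13

13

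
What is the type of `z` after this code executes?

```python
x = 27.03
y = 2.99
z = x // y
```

float // float = float

float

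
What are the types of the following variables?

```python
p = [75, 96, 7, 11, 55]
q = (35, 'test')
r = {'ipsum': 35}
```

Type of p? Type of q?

p is assigned a list literal (square brackets); q is assigned a tuple (parenthesized, comma-separated values)

list, tuple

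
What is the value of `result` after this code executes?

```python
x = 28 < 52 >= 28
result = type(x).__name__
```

x is bool; result = 'bool'

'bool'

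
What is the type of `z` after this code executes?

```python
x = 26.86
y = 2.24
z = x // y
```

float // float = float

float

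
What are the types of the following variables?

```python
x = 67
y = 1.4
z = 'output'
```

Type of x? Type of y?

x is assigned a bare integer (no decimal point), so it is an int; y is assigned a number with a decimal point, so it is a float

int, float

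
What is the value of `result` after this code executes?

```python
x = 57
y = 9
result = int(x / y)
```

x = 57; y = 9; result = 6

6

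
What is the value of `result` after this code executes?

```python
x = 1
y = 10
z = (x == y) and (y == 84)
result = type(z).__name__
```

x is int; y is int; z is bool; result = 'bool'

'bool'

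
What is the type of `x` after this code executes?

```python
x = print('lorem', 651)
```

print() returns None

NoneType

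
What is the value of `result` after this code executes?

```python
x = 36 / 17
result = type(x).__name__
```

x is float; result = 'float'

'float'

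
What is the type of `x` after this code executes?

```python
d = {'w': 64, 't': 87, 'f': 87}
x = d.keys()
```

.keys() returns dict_keys view

dict_keys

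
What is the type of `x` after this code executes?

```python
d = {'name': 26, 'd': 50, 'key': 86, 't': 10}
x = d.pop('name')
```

dict.pop() returns the value

int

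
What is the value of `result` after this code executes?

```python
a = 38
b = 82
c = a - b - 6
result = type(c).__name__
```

a is int; b is int; c is int; result = 'int'

'int'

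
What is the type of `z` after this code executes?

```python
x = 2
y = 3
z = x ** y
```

positive int ** positive int = int

int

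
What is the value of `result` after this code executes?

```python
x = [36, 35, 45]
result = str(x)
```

x = [36, 35, 45]; result = '[36, 35, 45]'

'[36, 35, 45]'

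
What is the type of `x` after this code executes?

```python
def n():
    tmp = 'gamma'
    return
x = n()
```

Bare return returns None

NoneType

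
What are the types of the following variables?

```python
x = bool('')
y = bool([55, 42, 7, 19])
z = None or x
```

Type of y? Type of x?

bool() returns bool; bool() returns bool

bool, bool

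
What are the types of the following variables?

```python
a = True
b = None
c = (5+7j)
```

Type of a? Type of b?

a is assigned the constant True, which has type bool; b is assigned None, whose type is NoneType

bool, NoneType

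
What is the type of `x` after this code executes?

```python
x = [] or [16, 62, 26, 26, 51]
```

'or' returns first truthy value (list)

list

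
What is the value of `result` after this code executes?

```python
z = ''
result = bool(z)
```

z = ''; result = False

False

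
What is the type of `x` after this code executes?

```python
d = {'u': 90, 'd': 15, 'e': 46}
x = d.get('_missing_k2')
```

dict.get() returns None when key not found

NoneType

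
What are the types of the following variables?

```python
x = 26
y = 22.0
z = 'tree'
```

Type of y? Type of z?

y is assigned a number with a decimal point, so it is a float; z is assigned a quoted string literal, so it is a str

float, str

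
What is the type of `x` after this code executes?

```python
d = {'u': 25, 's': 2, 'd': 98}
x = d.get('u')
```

dict.get() returns value type when found

int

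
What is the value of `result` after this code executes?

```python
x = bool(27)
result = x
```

x = True; result = True

True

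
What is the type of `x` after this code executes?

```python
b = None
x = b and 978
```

'and' returns first falsy value (None)

NoneType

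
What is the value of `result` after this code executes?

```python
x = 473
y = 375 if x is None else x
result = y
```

x = 473; y = 473; result = 473

473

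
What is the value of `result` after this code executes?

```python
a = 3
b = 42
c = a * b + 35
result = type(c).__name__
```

a is int; b is int; c is int; result = 'int'

'int'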